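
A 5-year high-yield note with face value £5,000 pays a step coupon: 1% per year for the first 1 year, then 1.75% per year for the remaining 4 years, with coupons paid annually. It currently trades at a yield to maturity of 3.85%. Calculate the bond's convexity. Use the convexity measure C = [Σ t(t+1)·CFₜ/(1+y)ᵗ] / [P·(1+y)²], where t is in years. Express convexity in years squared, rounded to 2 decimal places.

26.69

With y = 0.0385:
  t   CF        PV=CF/(1+0.0385)^t    t·PV        t(t+1)·PV
  1        50.00        48.1464        48.1464          96.2927
  2        87.50        81.1325       162.2651         486.7952
  3        87.50        78.1247       234.3742         937.4968
  4        87.50        75.2284       300.9138       1,504.5688
  5     5,087.50     4,211.8405    21,059.2026     126,355.2154
  Σ                  4,494.4726    21,804.9020     129,380.3690
P = 4,494.4726.
Convexity = Σ t(t+1)·PV / [P·(1+y)²] = 129,380.3690 / (4,494.4726 × 1.078482) = 26.69173.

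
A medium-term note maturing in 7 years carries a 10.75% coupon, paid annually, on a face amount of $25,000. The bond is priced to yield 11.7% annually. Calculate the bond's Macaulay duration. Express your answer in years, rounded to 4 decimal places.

Periodic yield y = 0.117. Discount each cash flow and weight by its year:
  t   CF        PV=CF/(1+0.117)^t    t·PV
  1     2,687.50     2,405.9982     2,405.9982
  2     2,687.50     2,153.9823     4,307.9646
  3     2,687.50     1,928.3637     5,785.0912
  4     2,687.50     1,726.3776     6,905.5102
  5     2,687.50     1,545.5484     7,727.7420
  6     2,687.50     1,383.6602     8,301.9609
  7    27,687.50    12,761.7882    89,332.5172
  Σ                 23,905.7185   124,766.7843
Price P = Σ PV = 23,905.7185.
Macaulay duration = Σ(t·PV) / P = 124,766.7843 / 23,905.7185 = 5.21912 years.

5.2191 years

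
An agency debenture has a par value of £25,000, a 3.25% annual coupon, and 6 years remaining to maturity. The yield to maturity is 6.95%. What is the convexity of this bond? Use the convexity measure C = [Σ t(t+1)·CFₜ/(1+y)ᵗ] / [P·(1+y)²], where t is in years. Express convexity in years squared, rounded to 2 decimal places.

32.62

With y = 0.0695:
  t   CF        PV=CF/(1+0.0695)^t    t·PV        t(t+1)·PV
  1       812.50       759.7008       759.7008       1,519.4016
  2       812.50       710.3327     1,420.6653       4,261.9960
  3       812.50       664.1727     1,992.5180       7,970.0721
  4       812.50       621.0123     2,484.0493      12,420.2463
  5       812.50       580.6567     2,903.2834      17,419.7003
  6    25,812.50    17,248.2618   103,489.5708     724,426.9958
  Σ                 20,584.1369   113,049.7877     768,018.4122
P = 20,584.1369.
Convexity = Σ t(t+1)·PV / [P·(1+y)²] = 768,018.4122 / (20,584.1369 × 1.143830) = 32.61951.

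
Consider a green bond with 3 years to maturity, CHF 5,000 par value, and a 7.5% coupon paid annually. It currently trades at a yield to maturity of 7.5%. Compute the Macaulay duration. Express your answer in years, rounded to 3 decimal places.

2.796 years

Periodic yield y = 0.075. Discount each cash flow and weight by its year:
  t   CF        PV=CF/(1+0.075)^t    t·PV
  1       375.00       348.8372       348.8372
  2       375.00       324.4997       648.9995
  3     5,375.00     4,326.6631    12,979.9892
  Σ                  5,000.0000    13,977.8259
Price P = Σ PV = 5,000.0000.
Macaulay duration = Σ(t·PV) / P = 13,977.8259 / 5,000.0000 = 2.79557 years.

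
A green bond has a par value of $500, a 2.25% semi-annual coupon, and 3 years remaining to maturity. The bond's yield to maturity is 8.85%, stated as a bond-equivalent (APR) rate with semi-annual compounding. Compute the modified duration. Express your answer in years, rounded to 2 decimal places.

Periodic yield y = 0.04425. First find Macaulay duration:
  t   CF        PV=CF/(1+0.04425)^t    t·PV
  1        5.625         5.3866         5.3866
  2        5.625         5.1584        10.3168
  3        5.625         4.9398        14.8194
  4        5.625         4.7305        18.9219
  5        5.625         4.5300        22.6501
  6      505.625       389.9435     2,339.6607
  Σ                    414.6888     2,411.7555
P = 414.6888; Macaulay duration = 2,411.7555 / 414.6888 = 5.81582 half-year periods = 2.90791 years.
Modified duration = D_Mac / (1 + y) = 2.90791 / 1.04425 = 2.78469 years.

2.78 years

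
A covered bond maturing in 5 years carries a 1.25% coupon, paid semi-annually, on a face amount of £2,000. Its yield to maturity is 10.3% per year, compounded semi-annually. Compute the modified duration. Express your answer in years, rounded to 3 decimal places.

Periodic yield y = 0.0515. First find Macaulay duration:
  t   CF        PV=CF/(1+0.0515)^t    t·PV
  1        12.50        11.8878        11.8878
  2        12.50        11.3055        22.6111
  3        12.50        10.7518        32.2555
  4        12.50        10.2252        40.9009
  5        12.50         9.7244        48.6221
  6        12.50         9.2481        55.4888
  7        12.50         8.7952        61.5663
  8        12.50         8.3644        66.9154
  9        12.50         7.9547        71.5927
  10    2,012.50     1,217.9883    12,179.8831
  Σ                  1,306.2456    12,591.7236
P = 1,306.2456; Macaulay duration = 12,591.7236 / 1,306.2456 = 9.63963 half-year periods = 4.81981 years.
Modified duration = D_Mac / (1 + y) = 4.81981 / 1.0515 = 4.58375 years.

4.584 years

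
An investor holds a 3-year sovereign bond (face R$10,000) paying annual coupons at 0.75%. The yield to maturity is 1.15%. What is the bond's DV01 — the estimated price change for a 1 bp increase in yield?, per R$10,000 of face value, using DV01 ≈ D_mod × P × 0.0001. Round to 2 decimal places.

R$2.91

Periodic yield y = 0.0115.
  t   CF        PV=CF/(1+0.0115)^t    t·PV
  1        75.00        74.1473        74.1473
  2        75.00        73.3043       146.6086
  3    10,075.00     9,735.2564    29,205.7692
  Σ                  9,882.7080    29,426.5251
P = 9,882.7080; D_Mac = 2.97758 yrs; D_mod = 2.94372 yrs.
DV01 ≈ 2.94372 × 9,882.7080 × 0.0001 = 2.909197.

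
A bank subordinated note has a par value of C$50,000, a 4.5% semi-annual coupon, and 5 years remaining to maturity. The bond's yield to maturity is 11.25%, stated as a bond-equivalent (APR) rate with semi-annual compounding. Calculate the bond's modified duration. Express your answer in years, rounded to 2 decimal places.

Periodic yield y = 0.05625. First find Macaulay duration:
  t   CF        PV=CF/(1+0.05625)^t    t·PV
  1     1,125.00     1,065.0888     1,065.0888
  2     1,125.00     1,008.3681     2,016.7361
  3     1,125.00       954.6680     2,864.0039
  4     1,125.00       903.8277     3,615.3107
  5     1,125.00       855.6948     4,278.4742
  6     1,125.00       810.1253     4,860.7517
  7     1,125.00       766.9825     5,368.8777
  8     1,125.00       726.1373     5,809.0984
  9     1,125.00       687.4673     6,187.2054
  10   51,125.00    29,577.8159   295,778.1590
  Σ                 37,356.1756   331,843.7059
P = 37,356.1756; Macaulay duration = 331,843.7059 / 37,356.1756 = 8.88324 half-year periods = 4.44162 years.
Modified duration = D_Mac / (1 + y) = 4.44162 / 1.05625 = 4.20508 years.

4.21 years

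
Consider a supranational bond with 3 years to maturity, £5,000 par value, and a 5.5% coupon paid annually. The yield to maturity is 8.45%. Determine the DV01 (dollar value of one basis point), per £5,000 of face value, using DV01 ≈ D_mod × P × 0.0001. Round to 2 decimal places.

£1.21

Periodic yield y = 0.0845.
  t   CF        PV=CF/(1+0.0845)^t    t·PV
  1       275.00       253.5731       253.5731
  2       275.00       233.8157       467.6313
  3     5,275.00     4,135.5549    12,406.6648
  Σ                  4,622.9437    13,127.8692
P = 4,622.9437; D_Mac = 2.83972 yrs; D_mod = 2.61846 yrs.
DV01 ≈ 2.61846 × 4,622.9437 × 0.0001 = 1.210500.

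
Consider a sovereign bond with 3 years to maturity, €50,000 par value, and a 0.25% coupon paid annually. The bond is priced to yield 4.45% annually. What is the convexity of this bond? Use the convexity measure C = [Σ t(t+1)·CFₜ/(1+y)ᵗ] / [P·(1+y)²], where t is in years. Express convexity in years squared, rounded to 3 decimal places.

With y = 0.0445:
  t   CF        PV=CF/(1+0.0445)^t    t·PV        t(t+1)·PV
  1       125.00       119.6745       119.6745         239.3490
  2       125.00       114.5759       229.1517         687.4552
  3    50,125.00    43,987.4770   131,962.4310     527,849.7239
  Σ                 44,221.7273   132,311.2572     528,776.5280
P = 44,221.7273.
Convexity = Σ t(t+1)·PV / [P·(1+y)²] = 528,776.5280 / (44,221.7273 × 1.090980) = 10.96023.

10.960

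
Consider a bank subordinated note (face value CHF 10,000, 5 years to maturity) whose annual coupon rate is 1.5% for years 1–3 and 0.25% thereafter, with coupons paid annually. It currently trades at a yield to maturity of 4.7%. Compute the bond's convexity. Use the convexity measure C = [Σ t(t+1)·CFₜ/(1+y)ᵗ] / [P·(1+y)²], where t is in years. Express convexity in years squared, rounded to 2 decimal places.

With y = 0.047:
  t   CF        PV=CF/(1+0.047)^t    t·PV        t(t+1)·PV
  1       150.00       143.2665       143.2665         286.5330
  2       150.00       136.8352       273.6704         821.0113
  3       150.00       130.6927       392.0780       1,568.3120
  4        25.00        20.8043        83.2172         416.0862
  5    10,025.00     7,968.0302    39,840.1511     239,040.9068
  Σ                  8,399.6289    40,732.3833     242,132.8492
P = 8,399.6289.
Convexity = Σ t(t+1)·PV / [P·(1+y)²] = 242,132.8492 / (8,399.6289 × 1.096209) = 26.29664.

26.30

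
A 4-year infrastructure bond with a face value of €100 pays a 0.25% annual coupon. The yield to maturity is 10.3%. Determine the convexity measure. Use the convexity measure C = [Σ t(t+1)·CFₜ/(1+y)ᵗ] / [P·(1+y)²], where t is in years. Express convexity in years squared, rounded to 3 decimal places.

With y = 0.103:
  t   CF        PV=CF/(1+0.103)^t    t·PV        t(t+1)·PV
  1         0.25         0.2267         0.2267           0.4533
  2         0.25         0.2055         0.4110           1.2329
  3         0.25         0.1863         0.5589           2.2356
  4       100.25        67.7302       270.9208       1,354.6039
  Σ                     68.3486       272.1173       1,358.5258
P = 68.3486.
Convexity = Σ t(t+1)·PV / [P·(1+y)²] = 1,358.5258 / (68.3486 × 1.216609) = 16.33755.

16.338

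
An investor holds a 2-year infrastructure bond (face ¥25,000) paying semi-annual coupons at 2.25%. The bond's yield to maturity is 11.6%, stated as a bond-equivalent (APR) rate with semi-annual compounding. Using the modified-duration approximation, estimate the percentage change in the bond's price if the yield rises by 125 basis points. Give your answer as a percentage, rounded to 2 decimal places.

-2.32%

Periodic yield y = 0.058. Modified duration first:
  t   CF        PV=CF/(1+0.058)^t    t·PV
  1       281.25       265.8318       265.8318
  2       281.25       251.2588       502.5175
  3       281.25       237.4846       712.4539
  4    25,281.25    20,176.9665    80,707.8659
  Σ                 20,931.5416    82,188.6691
P = 20,931.5416; D_Mac = 3.92655 half-year periods = 1.96327 yrs; D_mod = 1.96327/(1+0.058) = 1.85565 yrs.
ΔP/P ≈ -D_mod · Δy = -1.85565 × (+0.0125) = -0.023196 = -2.3196%.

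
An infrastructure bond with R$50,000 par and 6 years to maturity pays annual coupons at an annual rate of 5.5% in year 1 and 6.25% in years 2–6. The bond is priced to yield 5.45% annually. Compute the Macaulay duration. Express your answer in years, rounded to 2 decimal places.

Periodic yield y = 0.0545. Discount each cash flow and weight by its year:
  t   CF        PV=CF/(1+0.0545)^t    t·PV
  1     2,750.00     2,607.8710     2,607.8710
  2     3,125.00     2,810.3270     5,620.6540
  3     3,125.00     2,665.0801     7,995.2404
  4     3,125.00     2,527.3401    10,109.3603
  5     3,125.00     2,396.7189    11,983.5945
  6    53,125.00    38,638.4271   231,830.5625
  Σ                 51,645.7642   270,147.2827
Price P = Σ PV = 51,645.7642.
Macaulay duration = Σ(t·PV) / P = 270,147.2827 / 51,645.7642 = 5.23077 years.

5.23 years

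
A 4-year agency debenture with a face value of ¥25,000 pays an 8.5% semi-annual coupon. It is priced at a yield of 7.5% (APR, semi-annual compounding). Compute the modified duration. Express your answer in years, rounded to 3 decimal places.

Periodic yield y = 0.0375. First find Macaulay duration:
  t   CF        PV=CF/(1+0.0375)^t    t·PV
  1     1,062.50     1,024.0964     1,024.0964
  2     1,062.50       987.0809     1,974.1617
  3     1,062.50       951.4032     2,854.2097
  4     1,062.50       917.0152     3,668.0607
  5     1,062.50       883.8700     4,419.3502
  6     1,062.50       851.9229     5,111.5376
  7     1,062.50       821.1305     5,747.9137
  8    26,062.50    19,413.8303   155,310.6425
  Σ                 25,850.3494   180,109.9724
P = 25,850.3494; Macaulay duration = 180,109.9724 / 25,850.3494 = 6.96741 half-year periods = 3.48370 years.
Modified duration = D_Mac / (1 + y) = 3.48370 / 1.0375 = 3.35779 years.

3.358 years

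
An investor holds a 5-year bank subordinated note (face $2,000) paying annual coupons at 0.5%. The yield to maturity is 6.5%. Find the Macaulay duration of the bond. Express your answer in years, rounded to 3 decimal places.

4.941 years

Periodic yield y = 0.065. Discount each cash flow and weight by its year:
  t   CF        PV=CF/(1+0.065)^t    t·PV
  1        10.00         9.3897         9.3897
  2        10.00         8.8166        17.6332
  3        10.00         8.2785        24.8355
  4        10.00         7.7732        31.0929
  5     2,010.00     1,467.0605     7,335.3024
  Σ                  1,501.3185     7,418.2537
Price P = Σ PV = 1,501.3185.
Macaulay duration = Σ(t·PV) / P = 7,418.2537 / 1,501.3185 = 4.94116 years.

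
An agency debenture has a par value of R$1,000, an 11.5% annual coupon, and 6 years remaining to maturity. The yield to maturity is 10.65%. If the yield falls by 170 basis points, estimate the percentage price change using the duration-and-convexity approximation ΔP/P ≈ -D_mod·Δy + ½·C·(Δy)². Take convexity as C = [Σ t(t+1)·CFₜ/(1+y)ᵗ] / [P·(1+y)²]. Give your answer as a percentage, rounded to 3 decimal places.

With y = 0.1065:
  t   CF        PV=CF/(1+0.1065)^t    t·PV        t(t+1)·PV
  1       115.00       103.9313       103.9313         207.8626
  2       115.00        93.9280       187.8560         563.5679
  3       115.00        84.8875       254.6624       1,018.6496
  4       115.00        76.7171       306.8684       1,534.3420
  5       115.00        69.3331       346.6656       2,079.9936
  6     1,115.00       607.5281     3,645.1685      25,516.1795
  Σ                  1,036.3251     4,845.1522      30,920.5952
P = 1,036.3251; D_Mac = 4.67532 yrs; D_mod = 4.22532 yrs; C = 24.36963.
Duration effect: -4.22532 × (-0.017) = +0.071831
Convexity effect: 0.5 × 24.36963 × (-0.017)² = +0.0035214
ΔP/P ≈ +0.071831 + 0.0035214 = +0.075352 = +7.5352%.

+7.535%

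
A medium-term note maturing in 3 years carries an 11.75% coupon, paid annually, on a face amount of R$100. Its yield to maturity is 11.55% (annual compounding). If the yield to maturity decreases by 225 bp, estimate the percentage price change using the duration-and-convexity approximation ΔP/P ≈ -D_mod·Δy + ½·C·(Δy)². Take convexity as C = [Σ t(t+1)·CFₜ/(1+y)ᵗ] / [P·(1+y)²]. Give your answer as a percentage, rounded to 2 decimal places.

With y = 0.1155:
  t   CF        PV=CF/(1+0.1155)^t    t·PV        t(t+1)·PV
  1        11.75        10.5334        10.5334          21.0668
  2        11.75         9.4428        18.8855          56.6565
  3       111.75        80.5080       241.5239         966.0955
  Σ                    100.4841       270.9428       1,043.8188
P = 100.4841; D_Mac = 2.69637 yrs; D_mod = 2.41719 yrs; C = 8.34812.
Duration effect: -2.41719 × (-0.0225) = +0.054387
Convexity effect: 0.5 × 8.34812 × (-0.0225)² = +0.0021131
ΔP/P ≈ +0.054387 + 0.0021131 = +0.056500 = +5.6500%.

+5.65%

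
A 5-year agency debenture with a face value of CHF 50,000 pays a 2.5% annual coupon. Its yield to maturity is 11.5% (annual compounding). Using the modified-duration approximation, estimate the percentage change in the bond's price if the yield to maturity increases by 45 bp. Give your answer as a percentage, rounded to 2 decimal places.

Periodic yield y = 0.115. Modified duration first:
  t   CF        PV=CF/(1+0.115)^t    t·PV
  1     1,250.00     1,121.0762     1,121.0762
  2     1,250.00     1,005.4495     2,010.8991
  3     1,250.00       901.7485     2,705.2454
  4     1,250.00       808.7430     3,234.9721
  5    51,250.00    29,738.5324   148,692.6622
  Σ                 33,575.5497   157,764.8550
P = 33,575.5497; D_Mac = 4.69880 yrs; D_mod = 4.69880/(1+0.115) = 4.21417 yrs.
ΔP/P ≈ -D_mod · Δy = -4.21417 × (+0.0045) = -0.018964 = -1.8964%.

-1.90%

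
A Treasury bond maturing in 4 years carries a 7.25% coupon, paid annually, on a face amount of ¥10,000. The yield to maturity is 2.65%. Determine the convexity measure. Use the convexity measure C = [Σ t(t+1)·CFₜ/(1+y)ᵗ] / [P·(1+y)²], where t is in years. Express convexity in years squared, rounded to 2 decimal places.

16.74

With y = 0.0265:
  t   CF        PV=CF/(1+0.0265)^t    t·PV        t(t+1)·PV
  1       725.00       706.2835       706.2835       1,412.5670
  2       725.00       688.0502     1,376.1003       4,128.3010
  3       725.00       670.2875     2,010.8626       8,043.4505
  4    10,725.00     9,659.6521    38,638.6085     193,193.0424
  Σ                 11,724.2733    42,731.8549     206,777.3607
P = 11,724.2733.
Convexity = Σ t(t+1)·PV / [P·(1+y)²] = 206,777.3607 / (11,724.2733 × 1.053702) = 16.73783.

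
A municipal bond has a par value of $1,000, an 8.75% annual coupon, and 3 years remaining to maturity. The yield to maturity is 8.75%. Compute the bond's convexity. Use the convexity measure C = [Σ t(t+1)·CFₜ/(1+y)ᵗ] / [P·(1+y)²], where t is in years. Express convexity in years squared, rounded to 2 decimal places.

9.09

With y = 0.0875:
  t   CF        PV=CF/(1+0.0875)^t    t·PV        t(t+1)·PV
  1        87.50        80.4598        80.4598         160.9195
  2        87.50        73.9860       147.9720         443.9160
  3     1,087.50       845.5542     2,536.6627      10,146.6508
  Σ                  1,000.0000     2,765.0945      10,751.4863
P = 1,000.0000.
Convexity = Σ t(t+1)·PV / [P·(1+y)²] = 10,751.4863 / (1,000.0000 × 1.182656) = 9.09096.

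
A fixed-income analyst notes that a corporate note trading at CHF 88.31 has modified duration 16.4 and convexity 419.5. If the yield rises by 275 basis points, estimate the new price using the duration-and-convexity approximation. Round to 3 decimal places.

Duration effect: -D_mod·Δy = -16.4 × (+0.0275) = -0.451000
Convexity effect: ½·C·(Δy)² = 0.5 × 419.5 × (0.0275)² = +0.1586234375
ΔP/P ≈ -0.451000 + 0.1586234375 = -0.2923765625
New price ≈ 88.31 × (1 - 0.2923765625) = 62.490225765625.

CHF 62.490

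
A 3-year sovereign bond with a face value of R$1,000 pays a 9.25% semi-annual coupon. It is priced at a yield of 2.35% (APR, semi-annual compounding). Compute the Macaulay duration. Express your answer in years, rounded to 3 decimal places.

Periodic yield y = 0.01175. Discount each cash flow and weight by its period:
  t   CF        PV=CF/(1+0.01175)^t    t·PV
  1        46.25        45.7129        45.7129
  2        46.25        45.1820        90.3640
  3        46.25        44.6573       133.9718
  4        46.25        44.1386       176.5545
  5        46.25        43.6260       218.1301
  6     1,046.25       975.4302     5,852.5811
  Σ                  1,198.7470     6,517.3144
Price P = Σ PV = 1,198.7470.
Macaulay duration = Σ(t·PV) / P = 6,517.3144 / 1,198.7470 = 5.43677 half-year periods.
In years: 5.43677 / 2 = 2.71839 years.

2.718 years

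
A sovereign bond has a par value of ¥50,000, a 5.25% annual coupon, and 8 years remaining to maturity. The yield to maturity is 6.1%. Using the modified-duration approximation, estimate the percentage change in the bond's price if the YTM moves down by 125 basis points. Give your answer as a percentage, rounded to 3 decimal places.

+7.887%

Periodic yield y = 0.061. Modified duration first:
  t   CF        PV=CF/(1+0.061)^t    t·PV
  1     2,625.00     2,474.0811     2,474.0811
  2     2,625.00     2,331.8389     4,663.6778
  3     2,625.00     2,197.7746     6,593.3239
  4     2,625.00     2,071.4181     8,285.6725
  5     2,625.00     1,952.3262     9,761.6311
  6     2,625.00     1,840.0813    11,040.4876
  7     2,625.00     1,734.2896    12,140.0272
  8    52,625.00    32,769.4413   262,155.5308
  Σ                 47,371.2511   317,114.4320
P = 47,371.2511; D_Mac = 6.69424 yrs; D_mod = 6.69424/(1+0.061) = 6.30937 yrs.
ΔP/P ≈ -D_mod · Δy = -6.30937 × (-0.0125) = +0.078867 = +7.8867%.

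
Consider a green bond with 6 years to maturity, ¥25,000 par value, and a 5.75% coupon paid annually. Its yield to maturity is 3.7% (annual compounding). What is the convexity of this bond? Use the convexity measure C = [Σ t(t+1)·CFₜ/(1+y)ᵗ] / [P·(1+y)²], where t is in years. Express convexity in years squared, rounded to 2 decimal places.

32.88

With y = 0.037:
  t   CF        PV=CF/(1+0.037)^t    t·PV        t(t+1)·PV
  1     1,437.50     1,386.2102     1,386.2102       2,772.4204
  2     1,437.50     1,336.7505     2,673.5009       8,020.5027
  3     1,437.50     1,289.0554     3,867.1662      15,468.6649
  4     1,437.50     1,243.0621     4,972.2484      24,861.2421
  5     1,437.50     1,198.7098     5,993.5492      35,961.2953
  6    26,437.50    21,259.2455   127,555.4728     892,888.3094
  Σ                 27,713.0335   146,448.1478     979,972.4349
P = 27,713.0335.
Convexity = Σ t(t+1)·PV / [P·(1+y)²] = 979,972.4349 / (27,713.0335 × 1.075369) = 32.88306.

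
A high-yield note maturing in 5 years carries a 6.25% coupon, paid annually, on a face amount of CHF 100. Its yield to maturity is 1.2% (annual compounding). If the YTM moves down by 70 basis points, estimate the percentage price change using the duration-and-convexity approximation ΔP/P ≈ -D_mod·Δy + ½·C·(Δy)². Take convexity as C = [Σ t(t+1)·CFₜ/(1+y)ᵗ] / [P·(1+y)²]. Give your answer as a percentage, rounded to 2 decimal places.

With y = 0.012:
  t   CF        PV=CF/(1+0.012)^t    t·PV        t(t+1)·PV
  1         6.25         6.1759         6.1759          12.3518
  2         6.25         6.1027        12.2053          36.6159
  3         6.25         6.0303        18.0909          72.3635
  4         6.25         5.9588        23.8352         119.1758
  5       106.25       100.0982       500.4911       3,002.9467
  Σ                    124.3659       560.7984       3,243.4538
P = 124.3659; D_Mac = 4.50926 yrs; D_mod = 4.45579 yrs; C = 25.46511.
Duration effect: -4.45579 × (-0.007) = +0.031191
Convexity effect: 0.5 × 25.46511 × (-0.007)² = +0.0006239
ΔP/P ≈ +0.031191 + 0.0006239 = +0.031814 = +3.1814%.

+3.18%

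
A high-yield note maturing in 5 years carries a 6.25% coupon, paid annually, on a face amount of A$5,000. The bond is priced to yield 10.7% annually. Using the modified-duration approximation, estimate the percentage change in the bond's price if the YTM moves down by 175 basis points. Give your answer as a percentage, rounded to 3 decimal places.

Periodic yield y = 0.107. Modified duration first:
  t   CF        PV=CF/(1+0.107)^t    t·PV
  1       312.50       282.2945       282.2945
  2       312.50       255.0086       510.0171
  3       312.50       230.3600       691.0801
  4       312.50       208.0940       832.3760
  5     5,312.50     3,195.6620    15,978.3100
  Σ                  4,171.4191    18,294.0777
P = 4,171.4191; D_Mac = 4.38558 yrs; D_mod = 4.38558/(1+0.107) = 3.96168 yrs.
ΔP/P ≈ -D_mod · Δy = -3.96168 × (-0.0175) = +0.069329 = +6.9329%.

+6.933%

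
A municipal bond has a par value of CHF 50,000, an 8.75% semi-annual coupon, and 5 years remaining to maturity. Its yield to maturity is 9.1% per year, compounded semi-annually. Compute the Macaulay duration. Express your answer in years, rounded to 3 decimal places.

4.148 years

Periodic yield y = 0.0455. Discount each cash flow and weight by its period:
  t   CF        PV=CF/(1+0.0455)^t    t·PV
  1     2,187.50     2,092.3003     2,092.3003
  2     2,187.50     2,001.2437     4,002.4875
  3     2,187.50     1,914.1499     5,742.4498
  4     2,187.50     1,830.8464     7,323.3856
  5     2,187.50     1,751.1683     8,755.8413
  6     2,187.50     1,674.9577    10,049.7461
  7     2,187.50     1,602.0638    11,214.4465
  8     2,187.50     1,532.3422    12,258.7377
  9     2,187.50     1,465.6549    13,190.8942
  10   52,187.50    33,444.6089   334,446.0887
  Σ                 49,309.3361   409,076.3776
Price P = Σ PV = 49,309.3361.
Macaulay duration = Σ(t·PV) / P = 409,076.3776 / 49,309.3361 = 8.29612 half-year periods.
In years: 8.29612 / 2 = 4.14806 years.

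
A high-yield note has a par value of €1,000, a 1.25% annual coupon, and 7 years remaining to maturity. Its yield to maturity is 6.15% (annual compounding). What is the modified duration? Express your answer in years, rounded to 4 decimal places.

6.3036 years

Periodic yield y = 0.0615. First find Macaulay duration:
  t   CF        PV=CF/(1+0.0615)^t    t·PV
  1        12.50        11.7758        11.7758
  2        12.50        11.0935        22.1871
  3        12.50        10.4508        31.3524
  4        12.50         9.8453        39.3813
  5        12.50         9.2749        46.3746
  6        12.50         8.7376        52.4253
  7     1,012.50       666.7377     4,667.1642
  Σ                    727.9157     4,870.6607
P = 727.9157; Macaulay duration = 4,870.6607 / 727.9157 = 6.69124 years.
Modified duration = D_Mac / (1 + y) = 6.69124 / 1.0615 = 6.30357 years.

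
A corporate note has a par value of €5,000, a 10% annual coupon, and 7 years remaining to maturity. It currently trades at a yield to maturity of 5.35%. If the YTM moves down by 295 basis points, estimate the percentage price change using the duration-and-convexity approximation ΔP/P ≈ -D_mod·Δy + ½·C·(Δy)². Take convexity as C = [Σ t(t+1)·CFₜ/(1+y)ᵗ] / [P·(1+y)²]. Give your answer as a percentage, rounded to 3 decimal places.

+17.142%

With y = 0.0535:
  t   CF        PV=CF/(1+0.0535)^t    t·PV        t(t+1)·PV
  1       500.00       474.6084       474.6084         949.2169
  2       500.00       450.5064       901.0127       2,703.0381
  3       500.00       427.6282     1,282.8847       5,131.5390
  4       500.00       405.9120     1,623.6478       8,118.2391
  5       500.00       385.2985     1,926.4924      11,558.9546
  6       500.00       365.7318     2,194.3910      15,360.7371
  7     5,500.00     3,818.7472    26,731.2304     213,849.8436
  Σ                  6,328.4325    35,134.2676     257,671.5684
P = 6,328.4325; D_Mac = 5.55181 yrs; D_mod = 5.26987 yrs; C = 36.68608.
Duration effect: -5.26987 × (-0.0295) = +0.155461
Convexity effect: 0.5 × 36.68608 × (-0.0295)² = +0.0159630
ΔP/P ≈ +0.155461 + 0.0159630 = +0.171424 = +17.1424%.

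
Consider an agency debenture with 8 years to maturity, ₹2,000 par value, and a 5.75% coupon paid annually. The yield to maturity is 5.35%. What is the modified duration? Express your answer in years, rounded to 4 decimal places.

6.3141 years

Periodic yield y = 0.0535. First find Macaulay duration:
  t   CF        PV=CF/(1+0.0535)^t    t·PV
  1       115.00       109.1599       109.1599
  2       115.00       103.6165       207.2329
  3       115.00        98.3545       295.0635
  4       115.00        93.3598       373.4390
  5       115.00        88.6187       443.0933
  6       115.00        84.1183       504.7099
  7       115.00        79.8465       558.9257
  8     2,115.00     1,393.9078    11,151.2625
  Σ                  2,050.9820    13,642.8868
P = 2,050.9820; Macaulay duration = 13,642.8868 / 2,050.9820 = 6.65188 years.
Modified duration = D_Mac / (1 + y) = 6.65188 / 1.0535 = 6.31408 years.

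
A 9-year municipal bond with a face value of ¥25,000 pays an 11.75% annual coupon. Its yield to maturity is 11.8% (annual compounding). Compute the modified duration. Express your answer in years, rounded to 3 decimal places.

5.373 years

Periodic yield y = 0.118. First find Macaulay duration:
  t   CF        PV=CF/(1+0.118)^t    t·PV
  1     2,937.50     2,627.4597     2,627.4597
  2     2,937.50     2,350.1429     4,700.2858
  3     2,937.50     2,102.0956     6,306.2868
  4     2,937.50     1,880.2286     7,520.9145
  5     2,937.50     1,681.7787     8,408.8937
  6     2,937.50     1,504.2744     9,025.6462
  7     2,937.50     1,345.5048     9,418.5336
  8     2,937.50     1,203.4927     9,627.9413
  9    27,937.50    10,237.9100    92,141.1902
  Σ                 24,932.8875   149,777.1518
P = 24,932.8875; Macaulay duration = 149,777.1518 / 24,932.8875 = 6.00721 years.
Modified duration = D_Mac / (1 + y) = 6.00721 / 1.118 = 5.37318 years.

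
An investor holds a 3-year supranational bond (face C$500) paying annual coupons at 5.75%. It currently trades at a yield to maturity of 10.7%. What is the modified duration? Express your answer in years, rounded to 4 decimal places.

2.5549 years

Periodic yield y = 0.107. First find Macaulay duration:
  t   CF        PV=CF/(1+0.107)^t    t·PV
  1        28.75        25.9711        25.9711
  2        28.75        23.4608        46.9216
  3       528.75       389.7692     1,169.3076
  Σ                    439.2011     1,242.2003
P = 439.2011; Macaulay duration = 1,242.2003 / 439.2011 = 2.82832 years.
Modified duration = D_Mac / (1 + y) = 2.82832 / 1.107 = 2.55494 years.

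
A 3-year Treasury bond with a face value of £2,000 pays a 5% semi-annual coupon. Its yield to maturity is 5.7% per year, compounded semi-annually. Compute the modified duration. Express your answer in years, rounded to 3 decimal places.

Periodic yield y = 0.0285. First find Macaulay duration:
  t   CF        PV=CF/(1+0.0285)^t    t·PV
  1        50.00        48.6145        48.6145
  2        50.00        47.2674        94.5347
  3        50.00        45.9576       137.8727
  4        50.00        44.6841       178.7363
  5        50.00        43.4459       217.2294
  6     2,050.00     1,731.9210    10,391.5262
  Σ                  1,961.8904    11,068.5138
P = 1,961.8904; Macaulay duration = 11,068.5138 / 1,961.8904 = 5.64176 half-year periods = 2.82088 years.
Modified duration = D_Mac / (1 + y) = 2.82088 / 1.0285 = 2.74271 years.

2.743 years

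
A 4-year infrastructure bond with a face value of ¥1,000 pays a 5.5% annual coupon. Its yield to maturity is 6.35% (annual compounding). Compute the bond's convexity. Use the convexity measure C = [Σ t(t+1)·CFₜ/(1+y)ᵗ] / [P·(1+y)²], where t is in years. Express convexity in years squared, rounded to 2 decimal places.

With y = 0.0635:
  t   CF        PV=CF/(1+0.0635)^t    t·PV        t(t+1)·PV
  1        55.00        51.7160        51.7160         103.4321
  2        55.00        48.6281        97.2563         291.7689
  3        55.00        45.7246       137.1739         548.6956
  4     1,055.00       824.7123     3,298.8493      16,494.2464
  Σ                    970.7811     3,584.9955      17,438.1429
P = 970.7811.
Convexity = Σ t(t+1)·PV / [P·(1+y)²] = 17,438.1429 / (970.7811 × 1.131032) = 15.88195.

15.88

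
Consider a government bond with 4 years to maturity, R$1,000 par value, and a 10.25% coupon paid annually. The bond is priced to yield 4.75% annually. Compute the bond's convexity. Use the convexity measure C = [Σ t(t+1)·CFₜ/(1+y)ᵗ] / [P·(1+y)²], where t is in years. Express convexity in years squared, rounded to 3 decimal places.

15.345

With y = 0.0475:
  t   CF        PV=CF/(1+0.0475)^t    t·PV        t(t+1)·PV
  1       102.50        97.8520        97.8520         195.7041
  2       102.50        93.4148       186.8296         560.4889
  3       102.50        89.1788       267.5365       1,070.1460
  4     1,102.50       915.7195     3,662.8781      18,314.3904
  Σ                  1,196.1652     4,215.0962      20,140.7293
P = 1,196.1652.
Convexity = Σ t(t+1)·PV / [P·(1+y)²] = 20,140.7293 / (1,196.1652 × 1.097256) = 15.34532.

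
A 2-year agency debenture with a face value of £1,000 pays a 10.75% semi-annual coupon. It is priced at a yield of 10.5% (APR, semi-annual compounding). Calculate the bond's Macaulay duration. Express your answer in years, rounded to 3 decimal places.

Periodic yield y = 0.0525. Discount each cash flow and weight by its period:
  t   CF        PV=CF/(1+0.0525)^t    t·PV
  1        53.75        51.0689        51.0689
  2        53.75        48.5215        97.0430
  3        53.75        46.1012       138.3036
  4     1,053.75       858.7152     3,434.8610
  Σ                  1,004.4068     3,721.2764
Price P = Σ PV = 1,004.4068.
Macaulay duration = Σ(t·PV) / P = 3,721.2764 / 1,004.4068 = 3.70495 half-year periods.
In years: 3.70495 / 2 = 1.85247 years.

1.852 years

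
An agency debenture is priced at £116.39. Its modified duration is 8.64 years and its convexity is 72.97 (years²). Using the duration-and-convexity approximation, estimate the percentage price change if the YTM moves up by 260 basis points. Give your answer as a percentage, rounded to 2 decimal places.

Duration effect: -D_mod·Δy = -8.64 × (+0.026) = -0.224640
Convexity effect: ½·C·(Δy)² = 0.5 × 72.97 × (0.026)² = +0.02466386
ΔP/P ≈ -0.224640 + 0.02466386 = -0.19997614
= -19.997614%.

-20.00%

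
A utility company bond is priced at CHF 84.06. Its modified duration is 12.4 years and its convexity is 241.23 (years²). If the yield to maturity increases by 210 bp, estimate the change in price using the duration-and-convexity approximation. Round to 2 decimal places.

-CHF 17.42

Duration effect: -D_mod·Δy = -12.4 × (+0.021) = -0.260400
Convexity effect: ½·C·(Δy)² = 0.5 × 241.23 × (0.021)² = +0.053191215
ΔP/P ≈ -0.260400 + 0.053191215 = -0.207208785
ΔP ≈ 84.06 × (-0.207208785) = -17.4179704671.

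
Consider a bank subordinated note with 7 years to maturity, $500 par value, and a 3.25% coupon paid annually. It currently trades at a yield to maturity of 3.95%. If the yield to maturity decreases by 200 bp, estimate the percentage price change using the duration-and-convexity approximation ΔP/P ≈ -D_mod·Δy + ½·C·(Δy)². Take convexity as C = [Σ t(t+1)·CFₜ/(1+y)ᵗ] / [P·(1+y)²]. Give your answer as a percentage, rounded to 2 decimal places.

With y = 0.0395:
  t   CF        PV=CF/(1+0.0395)^t    t·PV        t(t+1)·PV
  1        16.25        15.6325        15.6325          31.2650
  2        16.25        15.0385        30.0770          90.2310
  3        16.25        14.4670        43.4011         173.6046
  4        16.25        13.9173        55.6693         278.3463
  5        16.25        13.3885        66.9423         401.6541
  6        16.25        12.8797        77.2783         540.9482
  7       516.25       393.6304     2,755.4127      22,043.3013
  Σ                    478.9539     3,044.4132      23,559.3503
P = 478.9539; D_Mac = 6.35638 yrs; D_mod = 6.11484 yrs; C = 45.52192.
Duration effect: -6.11484 × (-0.02) = +0.122297
Convexity effect: 0.5 × 45.52192 × (-0.02)² = +0.0091044
ΔP/P ≈ +0.122297 + 0.0091044 = +0.131401 = +13.1401%.

+13.14%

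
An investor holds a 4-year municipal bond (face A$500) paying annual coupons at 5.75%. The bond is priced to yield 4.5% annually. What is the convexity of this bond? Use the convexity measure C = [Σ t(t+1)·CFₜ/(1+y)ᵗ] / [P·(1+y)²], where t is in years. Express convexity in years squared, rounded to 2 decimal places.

With y = 0.045:
  t   CF        PV=CF/(1+0.045)^t    t·PV        t(t+1)·PV
  1        28.75        27.5120        27.5120          55.0239
  2        28.75        26.3272        52.6545         157.9634
  3        28.75        25.1935        75.5806         302.3223
  4       528.75       443.3893     1,773.5572       8,867.7862
  Σ                    522.4220     1,929.3043       9,383.0959
P = 522.4220.
Convexity = Σ t(t+1)·PV / [P·(1+y)²] = 9,383.0959 / (522.4220 × 1.092025) = 16.44720.

16.45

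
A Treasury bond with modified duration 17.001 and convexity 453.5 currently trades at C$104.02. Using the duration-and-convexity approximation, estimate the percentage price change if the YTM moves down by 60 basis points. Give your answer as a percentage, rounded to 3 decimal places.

+11.017%

Duration effect: -D_mod·Δy = -17.001 × (-0.006) = +0.102006
Convexity effect: ½·C·(Δy)² = 0.5 × 453.5 × (-0.006)² = +0.0081630
ΔP/P ≈ +0.102006 + 0.0081630 = +0.110169
= +11.0169%.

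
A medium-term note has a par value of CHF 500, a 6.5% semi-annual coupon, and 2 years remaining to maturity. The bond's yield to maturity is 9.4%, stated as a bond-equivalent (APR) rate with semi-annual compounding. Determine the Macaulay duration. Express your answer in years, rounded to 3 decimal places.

1.905 years

Periodic yield y = 0.047. Discount each cash flow and weight by its period:
  t   CF        PV=CF/(1+0.047)^t    t·PV
  1        16.25        15.5205        15.5205
  2        16.25        14.8238        29.6476
  3        16.25        14.1584        42.4751
  4       516.25       429.6090     1,718.4359
  Σ                    474.1117     1,806.0792
Price P = Σ PV = 474.1117.
Macaulay duration = Σ(t·PV) / P = 1,806.0792 / 474.1117 = 3.80940 half-year periods.
In years: 3.80940 / 2 = 1.90470 years.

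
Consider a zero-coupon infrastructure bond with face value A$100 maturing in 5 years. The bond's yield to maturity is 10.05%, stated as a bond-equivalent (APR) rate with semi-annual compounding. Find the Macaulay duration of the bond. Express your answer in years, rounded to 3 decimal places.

5.000 years

A zero-coupon bond has a single cash flow at maturity, so its Macaulay duration equals its maturity: 5 years.
(Equivalently: 10 semi-annual periods ÷ 2 = 5 years.)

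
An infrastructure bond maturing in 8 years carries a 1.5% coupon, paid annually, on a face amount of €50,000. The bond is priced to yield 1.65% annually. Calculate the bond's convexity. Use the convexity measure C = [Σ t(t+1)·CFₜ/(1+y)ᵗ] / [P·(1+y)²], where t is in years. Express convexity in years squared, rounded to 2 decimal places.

With y = 0.0165:
  t   CF        PV=CF/(1+0.0165)^t    t·PV        t(t+1)·PV
  1       750.00       737.8259       737.8259       1,475.6517
  2       750.00       725.8494     1,451.6987       4,355.0962
  3       750.00       714.0672     2,142.2017       8,568.8070
  4       750.00       702.4764     2,809.9056      14,049.5278
  5       750.00       691.0737     3,455.3684      20,732.2102
  6       750.00       679.8560     4,079.1363      28,553.9540
  7       750.00       668.8205     4,681.7436      37,453.9486
  8    50,750.00    44,522.2376   356,177.9006   3,205,601.1057
  Σ                 49,442.2067   375,535.7807   3,320,790.3011
P = 49,442.2067.
Convexity = Σ t(t+1)·PV / [P·(1+y)²] = 3,320,790.3011 / (49,442.2067 × 1.033272) = 65.00232.

65.00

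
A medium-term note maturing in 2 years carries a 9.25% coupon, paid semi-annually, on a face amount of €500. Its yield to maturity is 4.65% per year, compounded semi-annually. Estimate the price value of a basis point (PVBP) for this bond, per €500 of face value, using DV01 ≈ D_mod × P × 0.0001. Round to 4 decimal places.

€0.0997

Periodic yield y = 0.02325.
  t   CF        PV=CF/(1+0.02325)^t    t·PV
  1       23.125        22.5996        22.5996
  2       23.125        22.0861        44.1721
  3       23.125        21.5842        64.7527
  4      523.125       477.1759     1,908.7034
  Σ                    543.4457     2,040.2278
P = 543.4457; D_Mac = 3.75424 half-year periods = 1.87712 yrs; D_mod = 1.83447 yrs.
DV01 ≈ 1.83447 × 543.4457 × 0.0001 = 0.099694.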